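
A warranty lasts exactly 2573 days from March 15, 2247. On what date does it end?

+366 (one year; includes Feb 29, 2248) → Mar 15, 2248 (2207 left).
+365 (one year) → Mar 15, 2249 (1842 left).
+365 (one year) → Mar 15, 2250 (1477 left).
+365 (one year) → Mar 15, 2251 (1112 left).
+366 (one year; includes Feb 29, 2252) → Mar 15, 2252 (746 left).
+365 (one year) → Mar 15, 2253 (381 left).
Mar has 31 days: +17 → Apr 1, 2253 (364 left).
Apr has 30 days: +30 → May 1, 2253 (334 left).
May has 31 days: +31 → Jun 1, 2253 (303 left).
Jun has 30 days: +30 → Jul 1, 2253 (273 left).
Jul has 31 days: +31 → Aug 1, 2253 (242 left).
Aug has 31 days: +31 → Sep 1, 2253 (211 left).
Sep has 30 days: +30 → Oct 1, 2253 (181 left).
Oct has 31 days: +31 → Nov 1, 2253 (150 left).
Nov has 30 days: +30 → Dec 1, 2253 (120 left).
Dec has 31 days: +31 → Jan 1, 2254 (89 left).
Jan has 31 days: +31 → Feb 1, 2254 (58 left).
Feb has 28 days: +28 → Mar 1, 2254 (30 left).
+30 → Mar 31, 2254.

March 31, 2254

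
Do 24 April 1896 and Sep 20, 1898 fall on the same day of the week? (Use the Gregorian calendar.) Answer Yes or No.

No

From Apr 24, 1896 to Sep 20, 1898 is 879 days.
879 mod 7 = 4, so they are different weekdays.
(Apr 24, 1896 is a Friday; Sep 20, 1898 is a Tuesday.)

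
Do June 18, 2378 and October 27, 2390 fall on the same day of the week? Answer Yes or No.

No

From Jun 18, 2378 to Oct 27, 2390 is 4514 days.
4514 mod 7 = 6, so they are different weekdays.
(Jun 18, 2378 is a Sunday; Oct 27, 2390 is a Saturday.)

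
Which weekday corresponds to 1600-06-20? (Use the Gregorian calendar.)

Doomsday rule: the anchor day for the 1600s is Tuesday. For year 00: 0÷12 = 0 r 0, and 0÷4 = 0, so 0+0+0 = 0.
Tuesday + 0 ≡ Tuesday — that's 1600's doomsday.
In June the doomsday date is Jun 6.
Jun 20 is 14 days after Jun 6; 14 mod 7 = 0, so Tuesday + 0 = Tuesday.

Tuesday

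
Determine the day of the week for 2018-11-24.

Saturday

January 1, 2018 is a Monday.
Jan 1, 2018 → Feb 1, 2018: 31 days (January has 31).
Feb 1, 2018 → Mar 1, 2018: 28 days (February has 28).
Mar 1, 2018 → Apr 1, 2018: 31 days (March has 31).
Apr 1, 2018 → May 1, 2018: 30 days (April has 30).
May 1, 2018 → Jun 1, 2018: 31 days (May has 31).
Jun 1, 2018 → Jul 1, 2018: 30 days (June has 30).
Jul 1, 2018 → Aug 1, 2018: 31 days (July has 31).
Aug 1, 2018 → Sep 1, 2018: 31 days (August has 31).
Sep 1, 2018 → Oct 1, 2018: 30 days (September has 30).
Oct 1, 2018 → Nov 1, 2018: 31 days (October has 31).
Nov 1, 2018 → Nov 24, 2018: 23 days.
Total: 327 days.
327 mod 7 = 5, so Monday + 5 = Saturday.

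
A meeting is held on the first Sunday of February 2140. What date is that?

February 7, 2140

February 1, 2140 is a Monday.
The first Sunday is therefore February 7 (6 days later).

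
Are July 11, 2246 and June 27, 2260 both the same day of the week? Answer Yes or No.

From Jul 11, 2246 to Jun 27, 2260 is 5100 days.
5100 mod 7 = 4, so they are different weekdays.
(Jul 11, 2246 is a Saturday; Jun 27, 2260 is a Wednesday.)

No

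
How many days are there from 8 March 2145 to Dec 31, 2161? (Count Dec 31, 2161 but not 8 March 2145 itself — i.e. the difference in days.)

Mar 8, 2145 → Mar 8, 2146: 365 days.
Mar 8, 2146 → Mar 8, 2147: 365 days.
Mar 8, 2147 → Mar 8, 2148: 366 days (Feb 29, 2148 is in that span).
Mar 8, 2148 → Mar 8, 2149: 365 days.
Mar 8, 2149 → Mar 8, 2150: 365 days.
Mar 8, 2150 → Mar 8, 2151: 365 days.
Mar 8, 2151 → Mar 8, 2152: 366 days (Feb 29, 2152 is in that span).
Mar 8, 2152 → Mar 8, 2153: 365 days.
Mar 8, 2153 → Mar 8, 2154: 365 days.
Mar 8, 2154 → Mar 8, 2155: 365 days.
Mar 8, 2155 → Mar 8, 2156: 366 days (Feb 29, 2156 is in that span).
Mar 8, 2156 → Mar 8, 2157: 365 days.
Mar 8, 2157 → Mar 8, 2158: 365 days.
Mar 8, 2158 → Mar 8, 2159: 365 days.
Mar 8, 2159 → Mar 8, 2160: 366 days (Feb 29, 2160 is in that span).
Mar 8, 2160 → Mar 8, 2161: 365 days.
Mar 8, 2161 → Apr 8, 2161: 31 days (March has 31).
Apr 8, 2161 → May 8, 2161: 30 days (April has 30).
May 8, 2161 → Jun 8, 2161: 31 days (May has 31).
Jun 8, 2161 → Jul 8, 2161: 30 days (June has 30).
Jul 8, 2161 → Aug 8, 2161: 31 days (July has 31).
Aug 8, 2161 → Sep 8, 2161: 31 days (August has 31).
Sep 8, 2161 → Oct 8, 2161: 30 days (September has 30).
Oct 8, 2161 → Nov 8, 2161: 31 days (October has 31).
Nov 8, 2161 → Dec 8, 2161: 30 days (November has 30).
Dec 8, 2161 → Dec 31, 2161: 23 days.
Total: 6142 days.

6142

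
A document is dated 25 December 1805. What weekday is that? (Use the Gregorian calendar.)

Doomsday rule: the anchor day for the 1800s is Friday. For year 05: 5÷12 = 0 r 5, and 5÷4 = 1, so 0+5+1 = 6.
Friday + 6 ≡ Thursday — that's 1805's doomsday.
In December the doomsday date is Dec 12.
Dec 25 is 13 days after Dec 12; 13 mod 7 = 6, so Thursday + 6 = Wednesday.

Wednesday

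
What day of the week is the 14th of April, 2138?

Monday

Doomsday rule: the anchor day for the 2100s is Sunday. For year 38: 38÷12 = 3 r 2, and 2÷4 = 0, so 3+2+0 = 5.
Sunday + 5 ≡ Friday — that's 2138's doomsday.
In April the doomsday date is Apr 4.
Apr 14 is 10 days after Apr 4; 10 mod 7 = 3, so Friday + 3 = Monday.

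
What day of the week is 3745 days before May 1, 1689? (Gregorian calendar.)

First find the weekday of May 1, 1689. Doomsday rule: the anchor day for the 1600s is Tuesday. For year 89: 89÷12 = 7 r 5, and 5÷4 = 1, so 7+5+1 = 13.
Tuesday + 13 ≡ Monday — that's 1689's doomsday.
In May the doomsday date is May 9.
May 1 is 8 days before May 9; 8 mod 7 = 1, so Monday − 1 = Sunday.
3745 mod 7 = 0, so 3745 days before a Sunday is Sunday − 0 = Sunday.

Sunday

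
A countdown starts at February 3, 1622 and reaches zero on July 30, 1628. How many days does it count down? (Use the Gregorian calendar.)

2369

Feb 3, 1622 → Feb 3, 1623: 365 days.
Feb 3, 1623 → Feb 3, 1624: 365 days.
Feb 3, 1624 → Feb 3, 1625: 366 days (Feb 29, 1624 is in that span).
Feb 3, 1625 → Feb 3, 1626: 365 days.
Feb 3, 1626 → Feb 3, 1627: 365 days.
Feb 3, 1627 → Feb 3, 1628: 365 days.
Feb 3, 1628 → Mar 3, 1628: 29 days (February has 29).
Mar 3, 1628 → Apr 3, 1628: 31 days (March has 31).
Apr 3, 1628 → May 3, 1628: 30 days (April has 30).
May 3, 1628 → Jun 3, 1628: 31 days (May has 31).
Jun 3, 1628 → Jul 3, 1628: 30 days (June has 30).
Jul 3, 1628 → Jul 30, 1628: 27 days.
Total: 2369 days.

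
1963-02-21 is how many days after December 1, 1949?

Dec 1, 1949 → Dec 1, 1950: 365 days.
Dec 1, 1950 → Dec 1, 1951: 365 days.
Dec 1, 1951 → Dec 1, 1952: 366 days (Feb 29, 1952 is in that span).
Dec 1, 1952 → Dec 1, 1953: 365 days.
Dec 1, 1953 → Dec 1, 1954: 365 days.
Dec 1, 1954 → Dec 1, 1955: 365 days.
Dec 1, 1955 → Dec 1, 1956: 366 days (Feb 29, 1956 is in that span).
Dec 1, 1956 → Dec 1, 1957: 365 days.
Dec 1, 1957 → Dec 1, 1958: 365 days.
Dec 1, 1958 → Dec 1, 1959: 365 days.
Dec 1, 1959 → Dec 1, 1960: 366 days (Feb 29, 1960 is in that span).
Dec 1, 1960 → Dec 1, 1961: 365 days.
Dec 1, 1961 → Dec 1, 1962: 365 days.
Dec 1, 1962 → Jan 1, 1963: 31 days (December has 31).
Jan 1, 1963 → Feb 1, 1963: 31 days (January has 31).
Feb 1, 1963 → Feb 21, 1963: 20 days.
Total: 4830 days.

4830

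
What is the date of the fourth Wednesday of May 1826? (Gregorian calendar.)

May 24, 1826

May 1, 1826 is a Monday.
The first Wednesday is therefore May 3 (2 days later).
The fourth Wednesday is 3 + 3×7 = May 24.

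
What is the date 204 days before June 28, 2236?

−28 → May 31, 2236 (end of May, 31 days; 176 left).
−31 → Apr 30, 2236 (end of Apr, 30 days; 145 left).
−30 → Mar 31, 2236 (end of Mar, 31 days; 115 left).
−31 → Feb 29, 2236 (end of Feb, 29 days; 84 left).
−29 → Jan 31, 2236 (end of Jan, 31 days; 55 left).
−31 → Dec 31, 2235 (end of Dec, 31 days; 24 left).
−24 → Dec 7, 2235.

December 7, 2235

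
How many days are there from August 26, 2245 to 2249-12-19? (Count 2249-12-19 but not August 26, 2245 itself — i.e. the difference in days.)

1576

Aug 26, 2245 → Aug 26, 2246: 365 days.
Aug 26, 2246 → Aug 26, 2247: 365 days.
Aug 26, 2247 → Aug 26, 2248: 366 days (Feb 29, 2248 is in that span).
Aug 26, 2248 → Aug 26, 2249: 365 days.
Aug 26, 2249 → Sep 26, 2249: 31 days (August has 31).
Sep 26, 2249 → Oct 26, 2249: 30 days (September has 30).
Oct 26, 2249 → Nov 26, 2249: 31 days (October has 31).
Nov 26, 2249 → Dec 19, 2249: 23 days.
Total: 1576 days.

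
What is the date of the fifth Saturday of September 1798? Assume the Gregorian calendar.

September 29, 1798

September 1, 1798 is a Saturday.
The first Saturday is therefore September 1 (same day).
The fifth Saturday is 1 + 4×7 = September 29.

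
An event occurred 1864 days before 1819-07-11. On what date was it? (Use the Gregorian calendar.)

June 3, 1814

−365 (one year) → Jul 11, 1818 (1499 left).
−365 (one year) → Jul 11, 1817 (1134 left).
−365 (one year) → Jul 11, 1816 (769 left).
−366 (one year; includes Feb 29, 1816) → Jul 11, 1815 (403 left).
−365 (one year) → Jul 11, 1814 (38 left).
−11 → Jun 30, 1814 (end of Jun, 30 days; 27 left).
−27 → Jun 3, 1814.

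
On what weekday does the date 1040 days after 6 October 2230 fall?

Sunday

Oct 6, 2230 is a Wednesday.
1040 mod 7 = 4, so 1040 days after a Wednesday is Wednesday + 4 = Sunday.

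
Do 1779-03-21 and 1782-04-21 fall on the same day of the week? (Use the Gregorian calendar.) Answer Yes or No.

From Mar 21, 1779 to Apr 21, 1782 is 1127 days.
1127 mod 7 = 0, so they are the same weekday.
(Mar 21, 1779 is a Sunday; Apr 21, 1782 is a Sunday.)

Yes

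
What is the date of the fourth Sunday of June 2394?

June 26, 2394

June 1, 2394 is a Wednesday.
The first Sunday is therefore June 5 (4 days later).
The fourth Sunday is 5 + 3×7 = June 26.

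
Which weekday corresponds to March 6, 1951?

January 1, 1951 is a Monday.
Jan 1, 1951 → Feb 1, 1951: 31 days (January has 31).
Feb 1, 1951 → Mar 1, 1951: 28 days (February has 28).
Mar 1, 1951 → Mar 6, 1951: 5 days.
Total: 64 days.
64 mod 7 = 1, so Monday + 1 = Tuesday.

Tuesday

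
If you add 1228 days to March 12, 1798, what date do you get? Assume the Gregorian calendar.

July 23, 1801

+365 (one year) → Mar 12, 1799 (863 left).
+365 (one year) → Mar 12, 1800 (498 left).
+365 (one year) → Mar 12, 1801 (133 left).
Mar has 31 days: +20 → Apr 1, 1801 (113 left).
Apr has 30 days: +30 → May 1, 1801 (83 left).
May has 31 days: +31 → Jun 1, 1801 (52 left).
Jun has 30 days: +30 → Jul 1, 1801 (22 left).
+22 → Jul 23, 1801.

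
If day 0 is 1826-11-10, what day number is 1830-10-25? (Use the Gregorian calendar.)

1445

Nov 10, 1826 → Nov 10, 1827: 365 days.
Nov 10, 1827 → Nov 10, 1828: 366 days (Feb 29, 1828 is in that span).
Nov 10, 1828 → Nov 10, 1829: 365 days.
Nov 10, 1829 → Dec 10, 1829: 30 days (November has 30).
Dec 10, 1829 → Jan 10, 1830: 31 days (December has 31).
Jan 10, 1830 → Feb 10, 1830: 31 days (January has 31).
Feb 10, 1830 → Mar 10, 1830: 28 days (February has 28).
Mar 10, 1830 → Apr 10, 1830: 31 days (March has 31).
Apr 10, 1830 → May 10, 1830: 30 days (April has 30).
May 10, 1830 → Jun 10, 1830: 31 days (May has 31).
Jun 10, 1830 → Jul 10, 1830: 30 days (June has 30).
Jul 10, 1830 → Aug 10, 1830: 31 days (July has 31).
Aug 10, 1830 → Sep 10, 1830: 31 days (August has 31).
Sep 10, 1830 → Oct 10, 1830: 30 days (September has 30).
Oct 10, 1830 → Oct 25, 1830: 15 days.
Total: 1445 days.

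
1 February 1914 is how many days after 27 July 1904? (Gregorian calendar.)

Jul 27, 1904 → Jul 27, 1905: 365 days.
Jul 27, 1905 → Jul 27, 1906: 365 days.
Jul 27, 1906 → Jul 27, 1907: 365 days.
Jul 27, 1907 → Jul 27, 1908: 366 days (Feb 29, 1908 is in that span).
Jul 27, 1908 → Jul 27, 1909: 365 days.
Jul 27, 1909 → Jul 27, 1910: 365 days.
Jul 27, 1910 → Jul 27, 1911: 365 days.
Jul 27, 1911 → Jul 27, 1912: 366 days (Feb 29, 1912 is in that span).
Jul 27, 1912 → Jul 27, 1913: 365 days.
Jul 27, 1913 → Aug 27, 1913: 31 days (July has 31).
Aug 27, 1913 → Sep 27, 1913: 31 days (August has 31).
Sep 27, 1913 → Oct 27, 1913: 30 days (September has 30).
Oct 27, 1913 → Nov 27, 1913: 31 days (October has 31).
Nov 27, 1913 → Dec 27, 1913: 30 days (November has 30).
Dec 27, 1913 → Jan 27, 1914: 31 days (December has 31).
Jan 27, 1914 → Feb 1, 1914: 5 days.
Total: 3476 days.

3476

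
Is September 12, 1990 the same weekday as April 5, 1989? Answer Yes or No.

Yes

From Apr 5, 1989 to Sep 12, 1990 is 525 days.
525 mod 7 = 0, so they are the same weekday.
(Apr 5, 1989 is a Wednesday; Sep 12, 1990 is a Wednesday.)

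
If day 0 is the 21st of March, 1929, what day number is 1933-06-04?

1536

Mar 21, 1929 → Mar 21, 1930: 365 days.
Mar 21, 1930 → Mar 21, 1931: 365 days.
Mar 21, 1931 → Mar 21, 1932: 366 days (Feb 29, 1932 is in that span).
Mar 21, 1932 → Mar 21, 1933: 365 days.
Mar 21, 1933 → Apr 21, 1933: 31 days (March has 31).
Apr 21, 1933 → May 21, 1933: 30 days (April has 30).
May 21, 1933 → Jun 4, 1933: 14 days.
Total: 1536 days.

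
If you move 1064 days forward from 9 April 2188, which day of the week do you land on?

Wednesday

First find the weekday of Apr 9, 2188. Doomsday rule: the anchor day for the 2100s is Sunday. For year 88: 88÷12 = 7 r 4, and 4÷4 = 1, so 7+4+1 = 12.
Sunday + 12 ≡ Friday — that's 2188's doomsday.
In April the doomsday date is Apr 4.
Apr 9 is 5 days after Apr 4; 5 mod 7 = 5, so Friday + 5 = Wednesday.
1064 mod 7 = 0, so 1064 days after a Wednesday is Wednesday + 0 = Wednesday.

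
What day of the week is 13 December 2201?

Sunday

January 1, 2201 is a Thursday.
Jan 1, 2201 → Feb 1, 2201: 31 days (January has 31).
Feb 1, 2201 → Mar 1, 2201: 28 days (February has 28).
Mar 1, 2201 → Apr 1, 2201: 31 days (March has 31).
Apr 1, 2201 → May 1, 2201: 30 days (April has 30).
May 1, 2201 → Jun 1, 2201: 31 days (May has 31).
Jun 1, 2201 → Jul 1, 2201: 30 days (June has 30).
Jul 1, 2201 → Aug 1, 2201: 31 days (July has 31).
Aug 1, 2201 → Sep 1, 2201: 31 days (August has 31).
Sep 1, 2201 → Oct 1, 2201: 30 days (September has 30).
Oct 1, 2201 → Nov 1, 2201: 31 days (October has 31).
Nov 1, 2201 → Dec 1, 2201: 30 days (November has 30).
Dec 1, 2201 → Dec 13, 2201: 12 days.
Total: 346 days.
346 mod 7 = 3, so Thursday + 3 = Sunday.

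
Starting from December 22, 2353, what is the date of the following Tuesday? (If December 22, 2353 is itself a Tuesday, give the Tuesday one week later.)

December 29, 2353

Dec 22, 2353 is a Tuesday.
From Tuesday to the next Tuesday is 7 days.
Dec 22, 2353 + 7 = Dec 29, 2353.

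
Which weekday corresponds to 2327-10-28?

Friday

Doomsday rule: the anchor day for the 2300s is Wednesday. For year 27: 27÷12 = 2 r 3, and 3÷4 = 0, so 2+3+0 = 5.
Wednesday + 5 ≡ Monday — that's 2327's doomsday.
In October the doomsday date is Oct 10.
Oct 28 is 18 days after Oct 10; 18 mod 7 = 4, so Monday + 4 = Friday.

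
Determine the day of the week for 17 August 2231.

Wednesday

January 1, 2231 is a Saturday.
Jan 1, 2231 → Feb 1, 2231: 31 days (January has 31).
Feb 1, 2231 → Mar 1, 2231: 28 days (February has 28).
Mar 1, 2231 → Apr 1, 2231: 31 days (March has 31).
Apr 1, 2231 → May 1, 2231: 30 days (April has 30).
May 1, 2231 → Jun 1, 2231: 31 days (May has 31).
Jun 1, 2231 → Jul 1, 2231: 30 days (June has 30).
Jul 1, 2231 → Aug 1, 2231: 31 days (July has 31).
Aug 1, 2231 → Aug 17, 2231: 16 days.
Total: 228 days.
228 mod 7 = 4, so Saturday + 4 = Wednesday.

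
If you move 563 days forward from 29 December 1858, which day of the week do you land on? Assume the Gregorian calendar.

Saturday

First find the weekday of Dec 29, 1858. Doomsday rule: the anchor day for the 1800s is Friday. For year 58: 58÷12 = 4 r 10, and 10÷4 = 2, so 4+10+2 = 16.
Friday + 16 ≡ Sunday — that's 1858's doomsday.
In December the doomsday date is Dec 12.
Dec 29 is 17 days after Dec 12; 17 mod 7 = 3, so Sunday + 3 = Wednesday.
563 mod 7 = 3, so 563 days after a Wednesday is Wednesday + 3 = Saturday.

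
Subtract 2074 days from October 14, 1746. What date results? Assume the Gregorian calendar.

−365 (one year) → Oct 14, 1745 (1709 left).
−365 (one year) → Oct 14, 1744 (1344 left).
−366 (one year; includes Feb 29, 1744) → Oct 14, 1743 (978 left).
−365 (one year) → Oct 14, 1742 (613 left).
−365 (one year) → Oct 14, 1741 (248 left).
−14 → Sep 30, 1741 (end of Sep, 30 days; 234 left).
−30 → Aug 31, 1741 (end of Aug, 31 days; 204 left).
−31 → Jul 31, 1741 (end of Jul, 31 days; 173 left).
−31 → Jun 30, 1741 (end of Jun, 30 days; 142 left).
−30 → May 31, 1741 (end of May, 31 days; 112 left).
−31 → Apr 30, 1741 (end of Apr, 30 days; 81 left).
−30 → Mar 31, 1741 (end of Mar, 31 days; 51 left).
−31 → Feb 28, 1741 (end of Feb, 28 days; 20 left).
−20 → Feb 8, 1741.

February 8, 1741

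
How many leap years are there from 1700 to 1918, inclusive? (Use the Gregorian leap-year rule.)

Multiples of 4 in [1700,1918]: 55.
Of those, multiples of 100: 3 (not leap unless ÷400).
Multiples of 400: 0.
Leap years = 55 − 3 + 0 = 52.

52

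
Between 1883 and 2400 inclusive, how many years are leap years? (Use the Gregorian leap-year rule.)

Multiples of 4 in [1883,2400]: 130.
Of those, multiples of 100: 6 (not leap unless ÷400).
Multiples of 400: 2.
Leap years = 130 − 6 + 2 = 126.

126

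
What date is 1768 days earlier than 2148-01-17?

March 16, 2143

−365 (one year) → Jan 17, 2147 (1403 left).
−365 (one year) → Jan 17, 2146 (1038 left).
−365 (one year) → Jan 17, 2145 (673 left).
−366 (one year; includes Feb 29, 2144) → Jan 17, 2144 (307 left).
−17 → Dec 31, 2143 (end of Dec, 31 days; 290 left).
−31 → Nov 30, 2143 (end of Nov, 30 days; 259 left).
−30 → Oct 31, 2143 (end of Oct, 31 days; 229 left).
−31 → Sep 30, 2143 (end of Sep, 30 days; 198 left).
−30 → Aug 31, 2143 (end of Aug, 31 days; 168 left).
−31 → Jul 31, 2143 (end of Jul, 31 days; 137 left).
−31 → Jun 30, 2143 (end of Jun, 30 days; 106 left).
−30 → May 31, 2143 (end of May, 31 days; 76 left).
−31 → Apr 30, 2143 (end of Apr, 30 days; 45 left).
−30 → Mar 31, 2143 (end of Mar, 31 days; 15 left).
−15 → Mar 16, 2143.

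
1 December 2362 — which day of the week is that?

Doomsday rule: the anchor day for the 2300s is Wednesday. For year 62: 62÷12 = 5 r 2, and 2÷4 = 0, so 5+2+0 = 7.
Wednesday + 7 ≡ Wednesday — that's 2362's doomsday.
In December the doomsday date is Dec 12.
Dec 1 is 11 days before Dec 12; 11 mod 7 = 4, so Wednesday − 4 = Saturday.

Saturday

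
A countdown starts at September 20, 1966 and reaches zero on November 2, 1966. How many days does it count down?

43

Sep 20, 1966 → Oct 20, 1966: 30 days (September has 30).
Oct 20, 1966 → Nov 2, 1966: 13 days.
Total: 43 days.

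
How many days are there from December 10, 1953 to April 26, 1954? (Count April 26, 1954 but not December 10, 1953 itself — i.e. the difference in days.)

137

Dec 10, 1953 → Jan 10, 1954: 31 days (December has 31).
Jan 10, 1954 → Feb 10, 1954: 31 days (January has 31).
Feb 10, 1954 → Mar 10, 1954: 28 days (February has 28).
Mar 10, 1954 → Apr 10, 1954: 31 days (March has 31).
Apr 10, 1954 → Apr 26, 1954: 16 days.
Total: 137 days.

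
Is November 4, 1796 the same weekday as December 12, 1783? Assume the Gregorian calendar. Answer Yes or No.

From Dec 12, 1783 to Nov 4, 1796 is 4711 days.
4711 mod 7 = 0, so they are the same weekday.
(Dec 12, 1783 is a Friday; Nov 4, 1796 is a Friday.)

Yes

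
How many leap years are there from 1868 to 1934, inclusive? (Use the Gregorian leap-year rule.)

16

Multiples of 4 in [1868,1934]: 17.
Of those, multiples of 100: 1 (not leap unless ÷400).
Multiples of 400: 0.
Leap years = 17 − 1 + 0 = 16.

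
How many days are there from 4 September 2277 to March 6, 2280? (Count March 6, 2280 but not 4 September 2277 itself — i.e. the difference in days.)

Sep 4, 2277 → Sep 4, 2278: 365 days.
Sep 4, 2278 → Sep 4, 2279: 365 days.
Sep 4, 2279 → Oct 4, 2279: 30 days (September has 30).
Oct 4, 2279 → Nov 4, 2279: 31 days (October has 31).
Nov 4, 2279 → Dec 4, 2279: 30 days (November has 30).
Dec 4, 2279 → Jan 4, 2280: 31 days (December has 31).
Jan 4, 2280 → Feb 4, 2280: 31 days (January has 31).
Feb 4, 2280 → Mar 4, 2280: 29 days (February has 29).
Mar 4, 2280 → Mar 6, 2280: 2 days.
Total: 914 days.

914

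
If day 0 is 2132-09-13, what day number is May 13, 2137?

Sep 13, 2132 → Sep 13, 2133: 365 days.
Sep 13, 2133 → Sep 13, 2134: 365 days.
Sep 13, 2134 → Sep 13, 2135: 365 days.
Sep 13, 2135 → Sep 13, 2136: 366 days (Feb 29, 2136 is in that span).
Sep 13, 2136 → Oct 13, 2136: 30 days (September has 30).
Oct 13, 2136 → Nov 13, 2136: 31 days (October has 31).
Nov 13, 2136 → Dec 13, 2136: 30 days (November has 30).
Dec 13, 2136 → Jan 13, 2137: 31 days (December has 31).
Jan 13, 2137 → Feb 13, 2137: 31 days (January has 31).
Feb 13, 2137 → Mar 13, 2137: 28 days (February has 28).
Mar 13, 2137 → Apr 13, 2137: 31 days (March has 31).
Apr 13, 2137 → May 13, 2137: 30 days.
Total: 1703 days.

1703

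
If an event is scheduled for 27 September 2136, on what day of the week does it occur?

Doomsday rule: the anchor day for the 2100s is Sunday. For year 36: 36÷12 = 3 r 0, and 0÷4 = 0, so 3+0+0 = 3.
Sunday + 3 ≡ Wednesday — that's 2136's doomsday.
In September the doomsday date is Sep 5.
Sep 27 is 22 days after Sep 5; 22 mod 7 = 1, so Wednesday + 1 = Thursday.

Thursday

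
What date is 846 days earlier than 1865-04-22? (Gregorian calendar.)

December 28, 1862

−365 (one year) → Apr 22, 1864 (481 left).
−366 (one year; includes Feb 29, 1864) → Apr 22, 1863 (115 left).
−22 → Mar 31, 1863 (end of Mar, 31 days; 93 left).
−31 → Feb 28, 1863 (end of Feb, 28 days; 62 left).
−28 → Jan 31, 1863 (end of Jan, 31 days; 34 left).
−31 → Dec 31, 1862 (end of Dec, 31 days; 3 left).
−3 → Dec 28, 1862.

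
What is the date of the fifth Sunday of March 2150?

March 29, 2150

March 1, 2150 is a Sunday.
The first Sunday is therefore March 1 (same day).
The fifth Sunday is 1 + 4×7 = March 29.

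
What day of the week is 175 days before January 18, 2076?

Jan 18, 2076 is a Saturday.
175 mod 7 = 0, so 175 days before a Saturday is Saturday − 0 = Saturday.

Saturday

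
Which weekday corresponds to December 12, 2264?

Monday

Doomsday rule: the anchor day for the 2200s is Friday. For year 64: 64÷12 = 5 r 4, and 4÷4 = 1, so 5+4+1 = 10.
Friday + 10 ≡ Monday — that's 2264's doomsday.
In December the doomsday date is Dec 12.
Dec 12 is the doomsday itself: Monday.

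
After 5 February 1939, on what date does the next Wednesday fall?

Feb 5, 1939 is a Sunday.
From Sunday to the next Wednesday is 3 days.
Feb 5, 1939 + 3 = Feb 8, 1939.

February 8, 1939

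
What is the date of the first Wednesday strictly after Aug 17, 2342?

Aug 17, 2342 is a Monday.
From Monday to the next Wednesday is 2 days.
Aug 17, 2342 + 2 = Aug 19, 2342.

August 19, 2342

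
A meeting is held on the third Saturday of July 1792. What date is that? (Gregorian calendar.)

July 1, 1792 is a Sunday.
The first Saturday is therefore July 7 (6 days later).
The third Saturday is 7 + 2×7 = July 21.

July 21, 1792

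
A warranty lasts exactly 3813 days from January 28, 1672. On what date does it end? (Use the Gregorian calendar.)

July 7, 1682

+366 (one year; includes Feb 29, 1672) → Jan 28, 1673 (3447 left).
+365 (one year) → Jan 28, 1674 (3082 left).
+365 (one year) → Jan 28, 1675 (2717 left).
+365 (one year) → Jan 28, 1676 (2352 left).
+366 (one year; includes Feb 29, 1676) → Jan 28, 1677 (1986 left).
+365 (one year) → Jan 28, 1678 (1621 left).
+365 (one year) → Jan 28, 1679 (1256 left).
+365 (one year) → Jan 28, 1680 (891 left).
+366 (one year; includes Feb 29, 1680) → Jan 28, 1681 (525 left).
+365 (one year) → Jan 28, 1682 (160 left).
Jan has 31 days: +4 → Feb 1, 1682 (156 left).
Feb has 28 days: +28 → Mar 1, 1682 (128 left).
Mar has 31 days: +31 → Apr 1, 1682 (97 left).
Apr has 30 days: +30 → May 1, 1682 (67 left).
May has 31 days: +31 → Jun 1, 1682 (36 left).
Jun has 30 days: +30 → Jul 1, 1682 (6 left).
+6 → Jul 7, 1682.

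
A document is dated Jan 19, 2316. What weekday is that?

Wednesday

Doomsday rule: the anchor day for the 2300s is Wednesday. For year 16: 16÷12 = 1 r 4, and 4÷4 = 1, so 1+4+1 = 6.
Wednesday + 6 ≡ Tuesday — that's 2316's doomsday.
In January the doomsday date is Jan 4 (2316 is a leap year (divisible by 4)).
Jan 19 is 15 days after Jan 4; 15 mod 7 = 1, so Tuesday + 1 = Wednesday.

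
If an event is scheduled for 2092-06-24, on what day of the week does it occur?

Tuesday

January 1, 2092 is a Tuesday.
Jan 1, 2092 → Feb 1, 2092: 31 days (January has 31).
Feb 1, 2092 → Mar 1, 2092: 29 days (February has 29).
Mar 1, 2092 → Apr 1, 2092: 31 days (March has 31).
Apr 1, 2092 → May 1, 2092: 30 days (April has 30).
May 1, 2092 → Jun 1, 2092: 31 days (May has 31).
Jun 1, 2092 → Jun 24, 2092: 23 days.
Total: 175 days.
175 mod 7 = 0, so Tuesday + 0 = Tuesday.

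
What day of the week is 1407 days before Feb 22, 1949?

Feb 22, 1949 is a Tuesday.
1407 mod 7 = 0, so 1407 days before a Tuesday is Tuesday − 0 = Tuesday.

Tuesday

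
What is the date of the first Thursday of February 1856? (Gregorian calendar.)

February 1, 1856 is a Friday.
The first Thursday is therefore February 7 (6 days later).

February 7, 1856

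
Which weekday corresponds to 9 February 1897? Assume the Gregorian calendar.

Tuesday

Doomsday rule: the anchor day for the 1800s is Friday. For year 97: 97÷12 = 8 r 1, and 1÷4 = 0, so 8+1+0 = 9.
Friday + 9 ≡ Sunday — that's 1897's doomsday.
In February the doomsday date is Feb 28 (1897 is not a leap year).
Feb 9 is 19 days before Feb 28; 19 mod 7 = 5, so Sunday − 5 = Tuesday.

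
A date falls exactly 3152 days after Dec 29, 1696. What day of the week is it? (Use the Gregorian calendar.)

Monday

Dec 29, 1696 is a Saturday.
3152 mod 7 = 2, so 3152 days after a Saturday is Saturday + 2 = Monday.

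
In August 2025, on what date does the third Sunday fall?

August 17, 2025

August 1, 2025 is a Friday.
The first Sunday is therefore August 3 (2 days later).
The third Sunday is 3 + 2×7 = August 17.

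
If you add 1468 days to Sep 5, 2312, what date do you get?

+365 (one year) → Sep 5, 2313 (1103 left).
+365 (one year) → Sep 5, 2314 (738 left).
+365 (one year) → Sep 5, 2315 (373 left).
Sep has 30 days: +26 → Oct 1, 2315 (347 left).
Oct has 31 days: +31 → Nov 1, 2315 (316 left).
Nov has 30 days: +30 → Dec 1, 2315 (286 left).
Dec has 31 days: +31 → Jan 1, 2316 (255 left).
Jan has 31 days: +31 → Feb 1, 2316 (224 left).
Feb has 29 days: +29 → Mar 1, 2316 (195 left).
Mar has 31 days: +31 → Apr 1, 2316 (164 left).
Apr has 30 days: +30 → May 1, 2316 (134 left).
May has 31 days: +31 → Jun 1, 2316 (103 left).
Jun has 30 days: +30 → Jul 1, 2316 (73 left).
Jul has 31 days: +31 → Aug 1, 2316 (42 left).
Aug has 31 days: +31 → Sep 1, 2316 (11 left).
+11 → Sep 12, 2316.

September 12, 2316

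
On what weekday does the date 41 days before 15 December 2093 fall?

Wednesday

First find the weekday of Dec 15, 2093. Doomsday rule: the anchor day for the 2000s is Tuesday. For year 93: 93÷12 = 7 r 9, and 9÷4 = 2, so 7+9+2 = 18.
Tuesday + 18 ≡ Saturday — that's 2093's doomsday.
In December the doomsday date is Dec 12.
Dec 15 is 3 days after Dec 12; 3 mod 7 = 3, so Saturday + 3 = Tuesday.
41 mod 7 = 6, so 41 days before a Tuesday is Tuesday − 6 = Wednesday.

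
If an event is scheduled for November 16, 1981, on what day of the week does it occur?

Monday

January 1, 1981 is a Thursday.
Jan 1, 1981 → Feb 1, 1981: 31 days (January has 31).
Feb 1, 1981 → Mar 1, 1981: 28 days (February has 28).
Mar 1, 1981 → Apr 1, 1981: 31 days (March has 31).
Apr 1, 1981 → May 1, 1981: 30 days (April has 30).
May 1, 1981 → Jun 1, 1981: 31 days (May has 31).
Jun 1, 1981 → Jul 1, 1981: 30 days (June has 30).
Jul 1, 1981 → Aug 1, 1981: 31 days (July has 31).
Aug 1, 1981 → Sep 1, 1981: 31 days (August has 31).
Sep 1, 1981 → Oct 1, 1981: 30 days (September has 30).
Oct 1, 1981 → Nov 1, 1981: 31 days (October has 31).
Nov 1, 1981 → Nov 16, 1981: 15 days.
Total: 319 days.
319 mod 7 = 4, so Thursday + 4 = Monday.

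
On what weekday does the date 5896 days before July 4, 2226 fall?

Sunday

First find the weekday of Jul 4, 2226. Doomsday rule: the anchor day for the 2200s is Friday. For year 26: 26÷12 = 2 r 2, and 2÷4 = 0, so 2+2+0 = 4.
Friday + 4 ≡ Tuesday — that's 2226's doomsday.
In July the doomsday date is Jul 11.
Jul 4 is 7 days before Jul 11; 7 mod 7 = 0, so Tuesday − 0 = Tuesday.
5896 mod 7 = 2, so 5896 days before a Tuesday is Tuesday − 2 = Sunday.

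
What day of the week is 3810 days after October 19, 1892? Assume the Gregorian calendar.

First find the weekday of Oct 19, 1892. Doomsday rule: the anchor day for the 1800s is Friday. For year 92: 92÷12 = 7 r 8, and 8÷4 = 2, so 7+8+2 = 17.
Friday + 17 ≡ Monday — that's 1892's doomsday.
In October the doomsday date is Oct 10.
Oct 19 is 9 days after Oct 10; 9 mod 7 = 2, so Monday + 2 = Wednesday.
3810 mod 7 = 2, so 3810 days after a Wednesday is Wednesday + 2 = Friday.

Friday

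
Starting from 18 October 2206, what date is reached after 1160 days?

December 21, 2209

+365 (one year) → Oct 18, 2207 (795 left).
+366 (one year; includes Feb 29, 2208) → Oct 18, 2208 (429 left).
+365 (one year) → Oct 18, 2209 (64 left).
Oct has 31 days: +14 → Nov 1, 2209 (50 left).
Nov has 30 days: +30 → Dec 1, 2209 (20 left).
+20 → Dec 21, 2209.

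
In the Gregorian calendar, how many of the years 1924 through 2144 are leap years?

55

Multiples of 4 in [1924,2144]: 56.
Of those, multiples of 100: 2 (not leap unless ÷400).
Multiples of 400: 1.
Leap years = 56 − 2 + 1 = 55.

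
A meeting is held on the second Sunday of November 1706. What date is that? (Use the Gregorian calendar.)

November 1, 1706 is a Monday.
The first Sunday is therefore November 7 (6 days later).
The second Sunday is 7 + 1×7 = November 14.

November 14, 1706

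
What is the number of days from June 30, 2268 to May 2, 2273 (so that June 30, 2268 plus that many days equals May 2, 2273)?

1767

Jun 30, 2268 → Jun 30, 2269: 365 days.
Jun 30, 2269 → Jun 30, 2270: 365 days.
Jun 30, 2270 → Jun 30, 2271: 365 days.
Jun 30, 2271 → Jun 30, 2272: 366 days (Feb 29, 2272 is in that span).
Jun 30, 2272 → Jul 30, 2272: 30 days (June has 30).
Jul 30, 2272 → Aug 30, 2272: 31 days (July has 31).
Aug 30, 2272 → Sep 30, 2272: 31 days (August has 31).
Sep 30, 2272 → Oct 30, 2272: 30 days (September has 30).
Oct 30, 2272 → Nov 30, 2272: 31 days (October has 31).
Nov 30, 2272 → Dec 30, 2272: 30 days (November has 30).
Dec 30, 2272 → Jan 30, 2273: 31 days (December has 31).
Jan 30, 2273 → Feb 28, 2273: 29 days (January has 31).
Feb 28, 2273 → Mar 28, 2273: 28 days (February has 28).
Mar 28, 2273 → Apr 28, 2273: 31 days (March has 31).
Apr 28, 2273 → May 2, 2273: 4 days.
Total: 1767 days.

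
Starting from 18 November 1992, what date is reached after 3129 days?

June 13, 2001

+365 (one year) → Nov 18, 1993 (2764 left).
+365 (one year) → Nov 18, 1994 (2399 left).
+365 (one year) → Nov 18, 1995 (2034 left).
+366 (one year; includes Feb 29, 1996) → Nov 18, 1996 (1668 left).
+365 (one year) → Nov 18, 1997 (1303 left).
+365 (one year) → Nov 18, 1998 (938 left).
+365 (one year) → Nov 18, 1999 (573 left).
+366 (one year; includes Feb 29, 2000) → Nov 18, 2000 (207 left).
Nov has 30 days: +13 → Dec 1, 2000 (194 left).
Dec has 31 days: +31 → Jan 1, 2001 (163 left).
Jan has 31 days: +31 → Feb 1, 2001 (132 left).
Feb has 28 days: +28 → Mar 1, 2001 (104 left).
Mar has 31 days: +31 → Apr 1, 2001 (73 left).
Apr has 30 days: +30 → May 1, 2001 (43 left).
May has 31 days: +31 → Jun 1, 2001 (12 left).
+12 → Jun 13, 2001.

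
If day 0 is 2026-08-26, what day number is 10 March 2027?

Aug 26, 2026 → Sep 26, 2026: 31 days (August has 31).
Sep 26, 2026 → Oct 26, 2026: 30 days (September has 30).
Oct 26, 2026 → Nov 26, 2026: 31 days (October has 31).
Nov 26, 2026 → Dec 26, 2026: 30 days (November has 30).
Dec 26, 2026 → Jan 26, 2027: 31 days (December has 31).
Jan 26, 2027 → Feb 26, 2027: 31 days (January has 31).
Feb 26, 2027 → Mar 10, 2027: 12 days.
Total: 196 days.

196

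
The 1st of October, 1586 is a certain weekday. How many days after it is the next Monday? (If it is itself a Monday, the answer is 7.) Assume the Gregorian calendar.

Oct 1, 1586 is a Wednesday.
From Wednesday to the next Monday is 5 days.

5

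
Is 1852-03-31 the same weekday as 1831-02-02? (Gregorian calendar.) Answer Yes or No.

Yes

From Feb 2, 1831 to Mar 31, 1852 is 7728 days.
7728 mod 7 = 0, so they are the same weekday.
(Feb 2, 1831 is a Wednesday; Mar 31, 1852 is a Wednesday.)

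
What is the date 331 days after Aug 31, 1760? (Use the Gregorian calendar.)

Aug has 31 days: +1 → Sep 1, 1760 (330 left).
Sep has 30 days: +30 → Oct 1, 1760 (300 left).
Oct has 31 days: +31 → Nov 1, 1760 (269 left).
Nov has 30 days: +30 → Dec 1, 1760 (239 left).
Dec has 31 days: +31 → Jan 1, 1761 (208 left).
Jan has 31 days: +31 → Feb 1, 1761 (177 left).
Feb has 28 days: +28 → Mar 1, 1761 (149 left).
Mar has 31 days: +31 → Apr 1, 1761 (118 left).
Apr has 30 days: +30 → May 1, 1761 (88 left).
May has 31 days: +31 → Jun 1, 1761 (57 left).
Jun has 30 days: +30 → Jul 1, 1761 (27 left).
+27 → Jul 28, 1761.

July 28, 1761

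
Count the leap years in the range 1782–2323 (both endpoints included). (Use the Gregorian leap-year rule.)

Multiples of 4 in [1782,2323]: 135.
Of those, multiples of 100: 6 (not leap unless ÷400).
Multiples of 400: 1.
Leap years = 135 − 6 + 1 = 130.

130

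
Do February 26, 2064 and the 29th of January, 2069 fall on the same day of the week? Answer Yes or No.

Yes

From Feb 26, 2064 to Jan 29, 2069 is 1799 days.
1799 mod 7 = 0, so they are the same weekday.
(Feb 26, 2064 is a Tuesday; Jan 29, 2069 is a Tuesday.)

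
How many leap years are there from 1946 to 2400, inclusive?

111

Multiples of 4 in [1946,2400]: 114.
Of those, multiples of 100: 5 (not leap unless ÷400).
Multiples of 400: 2.
Leap years = 114 − 5 + 2 = 111.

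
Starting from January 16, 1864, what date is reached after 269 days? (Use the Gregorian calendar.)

October 11, 1864

Jan has 31 days: +16 → Feb 1, 1864 (253 left).
Feb has 29 days: +29 → Mar 1, 1864 (224 left).
Mar has 31 days: +31 → Apr 1, 1864 (193 left).
Apr has 30 days: +30 → May 1, 1864 (163 left).
May has 31 days: +31 → Jun 1, 1864 (132 left).
Jun has 30 days: +30 → Jul 1, 1864 (102 left).
Jul has 31 days: +31 → Aug 1, 1864 (71 left).
Aug has 31 days: +31 → Sep 1, 1864 (40 left).
Sep has 30 days: +30 → Oct 1, 1864 (10 left).
+10 → Oct 11, 1864.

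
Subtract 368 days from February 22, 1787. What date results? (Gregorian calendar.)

−22 → Jan 31, 1787 (end of Jan, 31 days; 346 left).
−31 → Dec 31, 1786 (end of Dec, 31 days; 315 left).
−31 → Nov 30, 1786 (end of Nov, 30 days; 284 left).
−30 → Oct 31, 1786 (end of Oct, 31 days; 254 left).
−31 → Sep 30, 1786 (end of Sep, 30 days; 223 left).
−30 → Aug 31, 1786 (end of Aug, 31 days; 193 left).
−31 → Jul 31, 1786 (end of Jul, 31 days; 162 left).
−31 → Jun 30, 1786 (end of Jun, 30 days; 131 left).
−30 → May 31, 1786 (end of May, 31 days; 101 left).
−31 → Apr 30, 1786 (end of Apr, 30 days; 70 left).
−30 → Mar 31, 1786 (end of Mar, 31 days; 40 left).
−31 → Feb 28, 1786 (end of Feb, 28 days; 9 left).
−9 → Feb 19, 1786.

February 19, 1786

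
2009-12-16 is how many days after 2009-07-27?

Jul 27, 2009 → Aug 27, 2009: 31 days (July has 31).
Aug 27, 2009 → Sep 27, 2009: 31 days (August has 31).
Sep 27, 2009 → Oct 27, 2009: 30 days (September has 30).
Oct 27, 2009 → Nov 27, 2009: 31 days (October has 31).
Nov 27, 2009 → Dec 16, 2009: 19 days.
Total: 142 days.

142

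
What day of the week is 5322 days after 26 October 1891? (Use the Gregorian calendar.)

Wednesday

Oct 26, 1891 is a Monday.
5322 mod 7 = 2, so 5322 days after a Monday is Monday + 2 = Wednesday.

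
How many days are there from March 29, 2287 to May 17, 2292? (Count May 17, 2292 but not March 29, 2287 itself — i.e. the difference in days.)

1876

Mar 29, 2287 → Mar 29, 2288: 366 days (Feb 29, 2288 is in that span).
Mar 29, 2288 → Mar 29, 2289: 365 days.
Mar 29, 2289 → Mar 29, 2290: 365 days.
Mar 29, 2290 → Mar 29, 2291: 365 days.
Mar 29, 2291 → Mar 29, 2292: 366 days (Feb 29, 2292 is in that span).
Mar 29, 2292 → Apr 29, 2292: 31 days (March has 31).
Apr 29, 2292 → May 17, 2292: 18 days.
Total: 1876 days.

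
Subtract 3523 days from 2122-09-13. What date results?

−365 (one year) → Sep 13, 2121 (3158 left).
−365 (one year) → Sep 13, 2120 (2793 left).
−366 (one year; includes Feb 29, 2120) → Sep 13, 2119 (2427 left).
−365 (one year) → Sep 13, 2118 (2062 left).
−365 (one year) → Sep 13, 2117 (1697 left).
−365 (one year) → Sep 13, 2116 (1332 left).
−366 (one year; includes Feb 29, 2116) → Sep 13, 2115 (966 left).
−365 (one year) → Sep 13, 2114 (601 left).
−365 (one year) → Sep 13, 2113 (236 left).
−13 → Aug 31, 2113 (end of Aug, 31 days; 223 left).
−31 → Jul 31, 2113 (end of Jul, 31 days; 192 left).
−31 → Jun 30, 2113 (end of Jun, 30 days; 161 left).
−30 → May 31, 2113 (end of May, 31 days; 131 left).
−31 → Apr 30, 2113 (end of Apr, 30 days; 100 left).
−30 → Mar 31, 2113 (end of Mar, 31 days; 70 left).
−31 → Feb 28, 2113 (end of Feb, 28 days; 39 left).
−28 → Jan 31, 2113 (end of Jan, 31 days; 11 left).
−11 → Jan 20, 2113.

January 20, 2113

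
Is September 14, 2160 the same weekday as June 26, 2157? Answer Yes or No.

From Jun 26, 2157 to Sep 14, 2160 is 1176 days.
1176 mod 7 = 0, so they are the same weekday.
(Jun 26, 2157 is a Sunday; Sep 14, 2160 is a Sunday.)

Yes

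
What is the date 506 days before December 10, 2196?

July 23, 2195

−366 (one year; includes Feb 29, 2196) → Dec 10, 2195 (140 left).
−10 → Nov 30, 2195 (end of Nov, 30 days; 130 left).
−30 → Oct 31, 2195 (end of Oct, 31 days; 100 left).
−31 → Sep 30, 2195 (end of Sep, 30 days; 69 left).
−30 → Aug 31, 2195 (end of Aug, 31 days; 39 left).
−31 → Jul 31, 2195 (end of Jul, 31 days; 8 left).
−8 → Jul 23, 2195.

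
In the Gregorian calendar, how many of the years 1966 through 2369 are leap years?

98

Multiples of 4 in [1966,2369]: 101.
Of those, multiples of 100: 4 (not leap unless ÷400).
Multiples of 400: 1.
Leap years = 101 − 4 + 1 = 98.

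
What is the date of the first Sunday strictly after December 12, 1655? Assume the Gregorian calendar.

December 19, 1655

Dec 12, 1655 is a Sunday.
From Sunday to the next Sunday is 7 days.
Dec 12, 1655 + 7 = Dec 19, 1655.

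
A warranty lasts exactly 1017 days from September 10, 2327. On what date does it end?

June 23, 2330

+366 (one year; includes Feb 29, 2328) → Sep 10, 2328 (651 left).
+365 (one year) → Sep 10, 2329 (286 left).
Sep has 30 days: +21 → Oct 1, 2329 (265 left).
Oct has 31 days: +31 → Nov 1, 2329 (234 left).
Nov has 30 days: +30 → Dec 1, 2329 (204 left).
Dec has 31 days: +31 → Jan 1, 2330 (173 left).
Jan has 31 days: +31 → Feb 1, 2330 (142 left).
Feb has 28 days: +28 → Mar 1, 2330 (114 left).
Mar has 31 days: +31 → Apr 1, 2330 (83 left).
Apr has 30 days: +30 → May 1, 2330 (53 left).
May has 31 days: +31 → Jun 1, 2330 (22 left).
+22 → Jun 23, 2330.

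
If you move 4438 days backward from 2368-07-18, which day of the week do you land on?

Thursday

First find the weekday of Jul 18, 2368. Doomsday rule: the anchor day for the 2300s is Wednesday. For year 68: 68÷12 = 5 r 8, and 8÷4 = 2, so 5+8+2 = 15.
Wednesday + 15 ≡ Thursday — that's 2368's doomsday.
In July the doomsday date is Jul 11.
Jul 18 is 7 days after Jul 11; 7 mod 7 = 0, so Thursday + 0 = Thursday.
4438 mod 7 = 0, so 4438 days before a Thursday is Thursday − 0 = Thursday.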